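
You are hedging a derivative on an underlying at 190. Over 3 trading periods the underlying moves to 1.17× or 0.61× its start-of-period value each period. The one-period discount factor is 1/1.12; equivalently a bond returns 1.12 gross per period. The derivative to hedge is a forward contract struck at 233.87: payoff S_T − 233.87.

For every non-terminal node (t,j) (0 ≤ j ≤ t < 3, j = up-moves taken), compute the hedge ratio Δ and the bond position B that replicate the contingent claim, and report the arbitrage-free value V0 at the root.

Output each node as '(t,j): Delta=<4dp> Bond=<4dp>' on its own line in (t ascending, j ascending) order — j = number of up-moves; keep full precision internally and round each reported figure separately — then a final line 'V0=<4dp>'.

(0,0): Delta=1.0000 Bond=-166.4640
(1,0): Delta=1.0000 Bond=-186.4397
(1,1): Delta=1.0000 Bond=-186.4397
(2,0): Delta=1.0000 Bond=-208.8125
(2,1): Delta=1.0000 Bond=-208.8125
(2,2): Delta=1.0000 Bond=-208.8125
V0=23.5360

Risk-neutral probability p* = (R−d)/(u−d) = (1.12−0.61)/(1.17−0.61) = 0.9107.
Terminal values V(3,·): V(3,0)=-190.7436, V(3,1)=-151.1522, V(3,2)=-75.2145, V(3,3)=70.4365
  t=2,j=0: stock 70.6990 → up 82.7178 (V=-151.1522), down 43.1264 (V=-190.7436). Price -138.1135; hedge Δ=1.0000, bond B=-208.8125.
  t=2,j=1: stock 135.6030 → up 158.6555 (V=-75.2145), down 82.7178 (V=-151.1522). Price -73.2095; hedge Δ=1.0000, bond B=-208.8125.
  t=2,j=2: stock 260.0910 → up 304.3065 (V=70.4365), down 158.6555 (V=-75.2145). Price 51.2785; hedge Δ=1.0000, bond B=-208.8125.
  t=1,j=0: stock 115.9000 → up 135.6030 (V=-73.2095), down 70.6990 (V=-138.1135). Price -70.5397; hedge Δ=1.0000, bond B=-186.4397.
  t=1,j=1: stock 222.3000 → up 260.0910 (V=51.2785), down 135.6030 (V=-73.2095). Price 35.8603; hedge Δ=1.0000, bond B=-186.4397.
  t=0,j=0: stock 190.0000 → up 222.3000 (V=35.8603), down 115.9000 (V=-70.5397). Price 23.5360; hedge Δ=1.0000, bond B=-166.4640.
The time-0 hedge costs 23.5360, which is the no-arbitrage price.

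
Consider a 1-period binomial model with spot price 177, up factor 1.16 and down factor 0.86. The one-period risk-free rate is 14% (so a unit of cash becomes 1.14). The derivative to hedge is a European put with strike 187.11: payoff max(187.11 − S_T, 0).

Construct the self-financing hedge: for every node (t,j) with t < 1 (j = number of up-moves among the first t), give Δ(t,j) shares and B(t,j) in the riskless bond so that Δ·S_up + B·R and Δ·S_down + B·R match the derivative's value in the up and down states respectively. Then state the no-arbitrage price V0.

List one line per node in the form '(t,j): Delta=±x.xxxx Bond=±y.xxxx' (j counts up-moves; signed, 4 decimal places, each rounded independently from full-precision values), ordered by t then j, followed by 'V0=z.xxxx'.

Under the risk-neutral measure, an up-move has probability p* = (R−d)/(u−d) = 0.9333 and values discount at R = 1.14.
Terminal payoffs: V(1,0)=34.8900, V(1,1)=0.0000
  t=0,j=0: stock 177.0000 → up 205.3200 (V=0.0000), down 152.2200 (V=34.8900). Price 2.0404; hedge Δ=-0.6571, bond B=118.3404.
Root portfolio cost Δ·177+B reproduces V0=2.0404.

(0,0): Delta=-0.6571 Bond=118.3404
V0=2.0404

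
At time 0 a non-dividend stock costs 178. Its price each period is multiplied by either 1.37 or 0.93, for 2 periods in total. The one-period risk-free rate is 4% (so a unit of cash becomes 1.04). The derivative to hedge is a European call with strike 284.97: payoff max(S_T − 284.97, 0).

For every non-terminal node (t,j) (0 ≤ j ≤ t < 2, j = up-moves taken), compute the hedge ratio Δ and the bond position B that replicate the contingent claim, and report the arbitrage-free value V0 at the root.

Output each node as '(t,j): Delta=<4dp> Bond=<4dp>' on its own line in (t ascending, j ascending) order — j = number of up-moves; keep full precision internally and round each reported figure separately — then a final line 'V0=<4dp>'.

Risk-neutral probability p* = (R−d)/(u−d) = (1.04−0.93)/(1.37−0.93) = 0.2500.
Terminal values V(2,·): V(2,0)=0.0000, V(2,1)=0.0000, V(2,2)=49.1182
  t=1,j=0: stock 165.5400 → up 226.7898 (V=0.0000), down 153.9522 (V=0.0000). Price 0.0000; hedge Δ=0.0000, bond B=0.0000.
  t=1,j=1: stock 243.8600 → up 334.0882 (V=49.1182), down 226.7898 (V=0.0000). Price 11.8073; hedge Δ=0.4578, bond B=-99.8250.
  t=0,j=0: stock 178.0000 → up 243.8600 (V=11.8073), down 165.5400 (V=0.0000). Price 2.8383; hedge Δ=0.1508, bond B=-23.9964.
The time-0 hedge costs 2.8383, which is the no-arbitrage price.

(0,0): Delta=0.1508 Bond=-23.9964
(1,0): Delta=0.0000 Bond=0.0000
(1,1): Delta=0.4578 Bond=-99.8250
V0=2.8383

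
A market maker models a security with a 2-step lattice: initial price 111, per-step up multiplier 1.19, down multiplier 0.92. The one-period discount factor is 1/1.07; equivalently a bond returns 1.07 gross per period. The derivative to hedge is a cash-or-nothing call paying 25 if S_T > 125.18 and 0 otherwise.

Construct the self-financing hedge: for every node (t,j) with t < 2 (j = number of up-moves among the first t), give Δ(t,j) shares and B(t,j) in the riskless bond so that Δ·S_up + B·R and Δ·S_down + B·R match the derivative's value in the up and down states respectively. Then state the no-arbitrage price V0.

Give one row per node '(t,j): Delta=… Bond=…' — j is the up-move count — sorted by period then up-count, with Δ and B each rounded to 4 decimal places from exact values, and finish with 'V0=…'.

Under the risk-neutral measure, an up-move has probability p* = (R−d)/(u−d) = 0.5556 and values discount at R = 1.07.
At expiry t=2: V(2,0)=0.0000, V(2,1)=0.0000, V(2,2)=25.0000
(1,0): S=102.1200. Δ = (V_up−V_dn)/(S_up−S_dn) = (0.0000−0.0000)/(121.5228−93.9504) = 0.0000. V = [p*·0.0000 + (1−p*)·0.0000]/1.07 = 0.0000. B = V − Δ·S = 0.0000.
(1,1): S=132.0900. Δ = (V_up−V_dn)/(S_up−S_dn) = (25.0000−0.0000)/(157.1871−121.5228) = 0.7010. V = [p*·25.0000 + (1−p*)·0.0000]/1.07 = 12.9803. B = V − Δ·S = -79.6123.
(0,0): S=111.0000. Δ = (V_up−V_dn)/(S_up−S_dn) = (12.9803−0.0000)/(132.0900−102.1200) = 0.4331. V = [p*·12.9803 + (1−p*)·0.0000]/1.07 = 6.7395. B = V − Δ·S = -41.3356.
Check: Δ(0,0)·S0 + B(0,0) = 6.7395 = V0.

(0,0): Delta=0.4331 Bond=-41.3356
(1,0): Delta=0.0000 Bond=0.0000
(1,1): Delta=0.7010 Bond=-79.6123
V0=6.7395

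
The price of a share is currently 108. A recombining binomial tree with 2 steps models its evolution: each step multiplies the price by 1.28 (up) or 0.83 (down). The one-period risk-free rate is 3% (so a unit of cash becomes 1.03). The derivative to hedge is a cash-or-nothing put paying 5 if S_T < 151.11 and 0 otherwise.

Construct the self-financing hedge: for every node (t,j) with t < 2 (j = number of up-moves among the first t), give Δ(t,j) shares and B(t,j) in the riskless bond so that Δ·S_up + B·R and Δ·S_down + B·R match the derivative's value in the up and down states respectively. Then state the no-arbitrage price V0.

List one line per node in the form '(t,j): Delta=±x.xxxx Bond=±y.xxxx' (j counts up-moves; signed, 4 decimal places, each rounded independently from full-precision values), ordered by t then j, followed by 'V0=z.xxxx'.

(0,0): Delta=-0.0444 Bond=8.5765
(1,0): Delta=0.0000 Bond=4.8544
(1,1): Delta=-0.0804 Bond=13.8080
V0=3.7820

No-arbitrage ⇒ martingale measure with p* = (R−d)/(u−d) = 0.4444.
Terminal values V(2,·): V(2,0)=5.0000, V(2,1)=5.0000, V(2,2)=0.0000
(1,0): S=89.6400. Δ = (V_up−V_dn)/(S_up−S_dn) = (5.0000−5.0000)/(114.7392−74.4012) = 0.0000. V = [p*·5.0000 + (1−p*)·5.0000]/1.03 = 4.8544. B = V − Δ·S = 4.8544.
(1,1): S=138.2400. Δ = (V_up−V_dn)/(S_up−S_dn) = (0.0000−5.0000)/(176.9472−114.7392) = -0.0804. V = [p*·0.0000 + (1−p*)·5.0000]/1.03 = 2.6969. B = V − Δ·S = 13.8080.
(0,0): S=108.0000. Δ = (V_up−V_dn)/(S_up−S_dn) = (2.6969−4.8544)/(138.2400−89.6400) = -0.0444. V = [p*·2.6969 + (1−p*)·4.8544]/1.03 = 3.7820. B = V − Δ·S = 8.5765.
Check: Δ(0,0)·S0 + B(0,0) = 3.7820 = V0.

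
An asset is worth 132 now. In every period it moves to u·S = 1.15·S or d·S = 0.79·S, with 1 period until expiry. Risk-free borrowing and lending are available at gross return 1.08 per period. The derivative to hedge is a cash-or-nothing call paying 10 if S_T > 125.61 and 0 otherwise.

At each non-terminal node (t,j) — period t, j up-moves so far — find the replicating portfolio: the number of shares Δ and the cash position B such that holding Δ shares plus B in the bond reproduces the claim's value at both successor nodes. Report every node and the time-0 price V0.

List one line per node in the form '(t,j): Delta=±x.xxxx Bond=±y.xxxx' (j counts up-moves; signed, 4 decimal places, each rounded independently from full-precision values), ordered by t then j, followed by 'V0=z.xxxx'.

No-arbitrage ⇒ martingale measure with p* = (R−d)/(u−d) = 0.8056.
Terminal values V(1,·): V(1,0)=0.0000, V(1,1)=10.0000
(0,0): S=132.0000. Δ = (V_up−V_dn)/(S_up−S_dn) = (10.0000−0.0000)/(151.8000−104.2800) = 0.2104. V = [p*·10.0000 + (1−p*)·0.0000]/1.08 = 7.4588. B = V − Δ·S = -20.3189.
Root portfolio cost Δ·132+B reproduces V0=7.4588.

(0,0): Delta=0.2104 Bond=-20.3189
V0=7.4588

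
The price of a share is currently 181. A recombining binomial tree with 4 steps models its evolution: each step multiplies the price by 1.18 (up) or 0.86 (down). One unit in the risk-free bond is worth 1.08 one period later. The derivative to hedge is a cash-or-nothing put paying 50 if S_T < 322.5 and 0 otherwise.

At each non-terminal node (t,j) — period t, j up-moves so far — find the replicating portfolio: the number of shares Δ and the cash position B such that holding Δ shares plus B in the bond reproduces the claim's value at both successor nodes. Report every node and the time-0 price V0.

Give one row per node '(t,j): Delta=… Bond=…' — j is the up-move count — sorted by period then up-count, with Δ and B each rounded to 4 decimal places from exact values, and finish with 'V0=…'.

(0,0): Delta=-0.2227 Bond=68.8468
(1,0): Delta=0.0000 Bond=39.6916
(1,1): Delta=-0.2965 Bond=90.1104
(2,0): Delta=0.0000 Bond=42.8669
(2,1): Delta=0.0000 Bond=42.8669
(2,2): Delta=-0.3947 Bond=122.0703
(3,0): Delta=0.0000 Bond=46.2963
(3,1): Delta=0.0000 Bond=46.2963
(3,2): Delta=0.0000 Bond=46.2963
(3,3): Delta=-0.5254 Bond=170.7176
V0=28.5411

The replicating-portfolio and risk-neutral prices coincide; use p* = (1.08−0.86)/(1.18−0.86) = 0.6875 for the latter.
Terminal payoffs: V(4,0)=50.0000, V(4,1)=50.0000, V(4,2)=50.0000, V(4,3)=50.0000, V(4,4)=0.0000
Node (3,0) S=115.1261: V=(p*·50.0000+(1−p*)·50.0000)/1.08=46.2963; Δ=(50.0000−50.0000)/(135.8488−99.0085)=0.0000; B=V−Δ·S=46.2963
Node (3,1) S=157.9638: V=(p*·50.0000+(1−p*)·50.0000)/1.08=46.2963; Δ=(50.0000−50.0000)/(186.3972−135.8488)=0.0000; B=V−Δ·S=46.2963
Node (3,2) S=216.7410: V=(p*·50.0000+(1−p*)·50.0000)/1.08=46.2963; Δ=(50.0000−50.0000)/(255.7544−186.3972)=0.0000; B=V−Δ·S=46.2963
Node (3,3) S=297.3888: V=(p*·0.0000+(1−p*)·50.0000)/1.08=14.4676; Δ=(0.0000−50.0000)/(350.9188−255.7544)=-0.5254; B=V−Δ·S=170.7176
Node (2,0) S=133.8676: V=(p*·46.2963+(1−p*)·46.2963)/1.08=42.8669; Δ=(46.2963−46.2963)/(157.9638−115.1261)=0.0000; B=V−Δ·S=42.8669
Node (2,1) S=183.6788: V=(p*·46.2963+(1−p*)·46.2963)/1.08=42.8669; Δ=(46.2963−46.2963)/(216.7410−157.9638)=0.0000; B=V−Δ·S=42.8669
Node (2,2) S=252.0244: V=(p*·14.4676+(1−p*)·46.2963)/1.08=22.6056; Δ=(14.4676−46.2963)/(297.3888−216.7410)=-0.3947; B=V−Δ·S=122.0703
Node (1,0) S=155.6600: V=(p*·42.8669+(1−p*)·42.8669)/1.08=39.6916; Δ=(42.8669−42.8669)/(183.6788−133.8676)=0.0000; B=V−Δ·S=39.6916
Node (1,1) S=213.5800: V=(p*·22.6056+(1−p*)·42.8669)/1.08=26.7938; Δ=(22.6056−42.8669)/(252.0244−183.6788)=-0.2965; B=V−Δ·S=90.1104
Node (0,0) S=181.0000: V=(p*·26.7938+(1−p*)·39.6916)/1.08=28.5411; Δ=(26.7938−39.6916)/(213.5800−155.6600)=-0.2227; B=V−Δ·S=68.8468
Check: Δ(0,0)·S0 + B(0,0) = 28.5411 = V0.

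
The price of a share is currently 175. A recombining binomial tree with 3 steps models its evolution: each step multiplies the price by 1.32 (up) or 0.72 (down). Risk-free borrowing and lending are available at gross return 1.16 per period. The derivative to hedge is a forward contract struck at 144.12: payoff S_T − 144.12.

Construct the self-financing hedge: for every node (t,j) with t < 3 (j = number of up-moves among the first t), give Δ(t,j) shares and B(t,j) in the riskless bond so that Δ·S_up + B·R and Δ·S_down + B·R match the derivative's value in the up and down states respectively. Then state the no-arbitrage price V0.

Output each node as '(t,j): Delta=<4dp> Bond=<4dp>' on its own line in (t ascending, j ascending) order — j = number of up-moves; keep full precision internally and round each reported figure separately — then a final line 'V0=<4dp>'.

The replicating-portfolio and risk-neutral prices coincide; use p* = (1.16−0.72)/(1.32−0.72) = 0.7333 for the latter.
Payoff layer (t=3): V(3,0)=-78.8016, V(3,1)=-24.3696, V(3,2)=75.4224, V(3,3)=258.3744
(2,0): S=90.7200. Δ = (V_up−V_dn)/(S_up−S_dn) = (-24.3696−-78.8016)/(119.7504−65.3184) = 1.0000. V = [p*·-24.3696 + (1−p*)·-78.8016]/1.16 = -33.5214. B = V − Δ·S = -124.2414.
(2,1): S=166.3200. Δ = (V_up−V_dn)/(S_up−S_dn) = (75.4224−-24.3696)/(219.5424−119.7504) = 1.0000. V = [p*·75.4224 + (1−p*)·-24.3696]/1.16 = 42.0786. B = V − Δ·S = -124.2414.
(2,2): S=304.9200. Δ = (V_up−V_dn)/(S_up−S_dn) = (258.3744−75.4224)/(402.4944−219.5424) = 1.0000. V = [p*·258.3744 + (1−p*)·75.4224]/1.16 = 180.6786. B = V − Δ·S = -124.2414.
(1,0): S=126.0000. Δ = (V_up−V_dn)/(S_up−S_dn) = (42.0786−-33.5214)/(166.3200−90.7200) = 1.0000. V = [p*·42.0786 + (1−p*)·-33.5214]/1.16 = 18.8954. B = V − Δ·S = -107.1046.
(1,1): S=231.0000. Δ = (V_up−V_dn)/(S_up−S_dn) = (180.6786−42.0786)/(304.9200−166.3200) = 1.0000. V = [p*·180.6786 + (1−p*)·42.0786]/1.16 = 123.8954. B = V − Δ·S = -107.1046.
(0,0): S=175.0000. Δ = (V_up−V_dn)/(S_up−S_dn) = (123.8954−18.8954)/(231.0000−126.0000) = 1.0000. V = [p*·123.8954 + (1−p*)·18.8954]/1.16 = 82.6684. B = V − Δ·S = -92.3316.
Each (Δ,B) replicates both successor values, so the strategy is self-financing and V0 is arbitrage-free.

(0,0): Delta=1.0000 Bond=-92.3316
(1,0): Delta=1.0000 Bond=-107.1046
(1,1): Delta=1.0000 Bond=-107.1046
(2,0): Delta=1.0000 Bond=-124.2414
(2,1): Delta=1.0000 Bond=-124.2414
(2,2): Delta=1.0000 Bond=-124.2414
V0=82.6684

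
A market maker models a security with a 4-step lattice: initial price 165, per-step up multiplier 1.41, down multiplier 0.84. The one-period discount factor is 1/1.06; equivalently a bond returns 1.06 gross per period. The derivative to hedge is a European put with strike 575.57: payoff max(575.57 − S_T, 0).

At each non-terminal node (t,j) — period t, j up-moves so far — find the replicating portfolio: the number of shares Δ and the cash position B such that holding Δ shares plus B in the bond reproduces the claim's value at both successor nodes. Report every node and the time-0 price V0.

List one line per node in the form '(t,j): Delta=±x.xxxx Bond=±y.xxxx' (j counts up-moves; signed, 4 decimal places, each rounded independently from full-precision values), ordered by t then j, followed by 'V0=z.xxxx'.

No-arbitrage ⇒ martingale measure with p* = (R−d)/(u−d) = 0.3860.
Terminal values V(4,·): V(4,0)=493.4212, V(4,1)=437.6774, V(4,2)=344.1074, V(4,3)=187.0436, V(4,4)=0.0000
Node (3,0) S=97.7962: V=(p*·437.6774+(1−p*)·493.4212)/1.06=445.1944; Δ=(437.6774−493.4212)/(137.8926−82.1488)=-1.0000; B=V−Δ·S=542.9906
Node (3,1) S=164.1578: V=(p*·344.1074+(1−p*)·437.6774)/1.06=378.8327; Δ=(344.1074−437.6774)/(231.4626−137.8926)=-1.0000; B=V−Δ·S=542.9906
Node (3,2) S=275.5507: V=(p*·187.0436+(1−p*)·344.1074)/1.06=267.4399; Δ=(187.0436−344.1074)/(388.5264−231.4626)=-1.0000; B=V−Δ·S=542.9906
Node (3,3) S=462.5315: V=(p*·0.0000+(1−p*)·187.0436)/1.06=108.3503; Δ=(0.0000−187.0436)/(652.1694−388.5264)=-0.7095; B=V−Δ·S=436.4969
Node (2,0) S=116.4240: V=(p*·378.8327+(1−p*)·445.1944)/1.06=395.8313; Δ=(378.8327−445.1944)/(164.1578−97.7962)=-1.0000; B=V−Δ·S=512.2553
Node (2,1) S=195.4260: V=(p*·267.4399+(1−p*)·378.8327)/1.06=316.8293; Δ=(267.4399−378.8327)/(275.5507−164.1578)=-1.0000; B=V−Δ·S=512.2553
Node (2,2) S=328.0365: V=(p*·108.3503+(1−p*)·267.4399)/1.06=194.3744; Δ=(108.3503−267.4399)/(462.5315−275.5507)=-0.8508; B=V−Δ·S=473.4790
Node (1,0) S=138.6000: V=(p*·316.8293+(1−p*)·395.8313)/1.06=344.6597; Δ=(316.8293−395.8313)/(195.4260−116.4240)=-1.0000; B=V−Δ·S=483.2597
Node (1,1) S=232.6500: V=(p*·194.3744+(1−p*)·316.8293)/1.06=254.3075; Δ=(194.3744−316.8293)/(328.0365−195.4260)=-0.9234; B=V−Δ·S=469.1405
Node (0,0) S=165.0000: V=(p*·254.3075+(1−p*)·344.6597)/1.06=292.2518; Δ=(254.3075−344.6597)/(232.6500−138.6000)=-0.9607; B=V−Δ·S=450.7643
Self-financing check: at every node Δ·S+B equals the discounted successor values.

(0,0): Delta=-0.9607 Bond=450.7643
(1,0): Delta=-1.0000 Bond=483.2597
(1,1): Delta=-0.9234 Bond=469.1405
(2,0): Delta=-1.0000 Bond=512.2553
(2,1): Delta=-1.0000 Bond=512.2553
(2,2): Delta=-0.8508 Bond=473.4790
(3,0): Delta=-1.0000 Bond=542.9906
(3,1): Delta=-1.0000 Bond=542.9906
(3,2): Delta=-1.0000 Bond=542.9906
(3,3): Delta=-0.7095 Bond=436.4969
V0=292.2518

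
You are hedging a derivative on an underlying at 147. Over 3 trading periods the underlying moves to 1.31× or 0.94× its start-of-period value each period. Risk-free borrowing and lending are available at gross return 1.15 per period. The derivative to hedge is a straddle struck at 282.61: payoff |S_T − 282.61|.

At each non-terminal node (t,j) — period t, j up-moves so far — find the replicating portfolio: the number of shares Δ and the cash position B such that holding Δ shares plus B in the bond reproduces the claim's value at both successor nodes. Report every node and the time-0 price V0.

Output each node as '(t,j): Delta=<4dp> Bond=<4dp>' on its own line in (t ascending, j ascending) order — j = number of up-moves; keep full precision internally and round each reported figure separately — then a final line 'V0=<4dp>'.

Since d<R<u, set p* = (R−d)/(u−d) = 0.5676; price each node as the discounted p*-expectation of its children.
Terminal payoffs: V(3,0)=160.5142, V(3,1)=112.4551, V(3,2)=45.4793, V(3,3)=47.8594
  t=2,j=0: stock 129.8892 → up 170.1549 (V=112.4551), down 122.0958 (V=160.5142). Price 115.8586; hedge Δ=-1.0000, bond B=245.7478.
  t=2,j=1: stock 181.0158 → up 237.1307 (V=45.4793), down 170.1549 (V=112.4551). Price 64.7320; hedge Δ=-1.0000, bond B=245.7478.
  t=2,j=2: stock 252.2667 → up 330.4694 (V=47.8594), down 237.1307 (V=45.4793). Price 40.7219; hedge Δ=0.0255, bond B=34.2892.
  t=1,j=0: stock 138.1800 → up 181.0158 (V=64.7320), down 129.8892 (V=115.8586). Price 75.5138; hedge Δ=-1.0000, bond B=213.6938.
  t=1,j=1: stock 192.5700 → up 252.2667 (V=40.7219), down 181.0158 (V=64.7320). Price 44.4388; hedge Δ=-0.3370, bond B=109.3311.
  t=0,j=0: stock 147.0000 → up 192.5700 (V=44.4388), down 138.1800 (V=75.5138). Price 50.3275; hedge Δ=-0.5713, bond B=134.3138.
Self-financing check: at every node Δ·S+B equals the discounted successor values.

(0,0): Delta=-0.5713 Bond=134.3138
(1,0): Delta=-1.0000 Bond=213.6938
(1,1): Delta=-0.3370 Bond=109.3311
(2,0): Delta=-1.0000 Bond=245.7478
(2,1): Delta=-1.0000 Bond=245.7478
(2,2): Delta=0.0255 Bond=34.2892
V0=50.3275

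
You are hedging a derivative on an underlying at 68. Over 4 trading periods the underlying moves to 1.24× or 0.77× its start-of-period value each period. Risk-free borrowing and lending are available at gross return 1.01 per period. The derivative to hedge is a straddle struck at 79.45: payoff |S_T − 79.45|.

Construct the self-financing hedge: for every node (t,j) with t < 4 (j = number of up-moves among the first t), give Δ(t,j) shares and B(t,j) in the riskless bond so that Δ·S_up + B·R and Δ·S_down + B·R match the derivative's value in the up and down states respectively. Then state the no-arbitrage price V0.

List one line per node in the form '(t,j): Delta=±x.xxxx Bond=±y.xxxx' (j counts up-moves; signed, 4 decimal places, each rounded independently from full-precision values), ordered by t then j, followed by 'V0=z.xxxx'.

No-arbitrage ⇒ martingale measure with p* = (R−d)/(u−d) = 0.5106.
Payoff layer (t=4): V(4,0)=55.5459, V(4,1)=40.9551, V(4,2)=17.4583, V(4,3)=20.3808, V(4,4)=81.3165
Node (3,0) S=31.0442: V=(p*·40.9551+(1−p*)·55.5459)/1.01=47.6191; Δ=(40.9551−55.5459)/(38.4949−23.9041)=-1.0000; B=V−Δ·S=78.6634
Node (3,1) S=49.9933: V=(p*·17.4583+(1−p*)·40.9551)/1.01=28.6700; Δ=(17.4583−40.9551)/(61.9917−38.4949)=-1.0000; B=V−Δ·S=78.6634
Node (3,2) S=80.5087: V=(p*·20.3808+(1−p*)·17.4583)/1.01=18.7630; Δ=(20.3808−17.4583)/(99.8308−61.9917)=0.0772; B=V−Δ·S=12.5448
Node (3,3) S=129.6504: V=(p*·81.3165+(1−p*)·20.3808)/1.01=50.9871; Δ=(81.3165−20.3808)/(160.7665−99.8308)=1.0000; B=V−Δ·S=-78.6634
Node (2,0) S=40.3172: V=(p*·28.6700+(1−p*)·47.6191)/1.01=37.5673; Δ=(28.6700−47.6191)/(49.9933−31.0442)=-1.0000; B=V−Δ·S=77.8845
Node (2,1) S=64.9264: V=(p*·18.7630+(1−p*)·28.6700)/1.01=23.3774; Δ=(18.7630−28.6700)/(80.5087−49.9933)=-0.3247; B=V−Δ·S=44.4561
Node (2,2) S=104.5568: V=(p*·50.9871+(1−p*)·18.7630)/1.01=34.8692; Δ=(50.9871−18.7630)/(129.6504−80.5087)=0.6557; B=V−Δ·S=-33.6927
Node (1,0) S=52.3600: V=(p*·23.3774+(1−p*)·37.5673)/1.01=30.0212; Δ=(23.3774−37.5673)/(64.9264−40.3172)=-0.5766; B=V−Δ·S=60.2126
Node (1,1) S=84.3200: V=(p*·34.8692+(1−p*)·23.3774)/1.01=28.9560; Δ=(34.8692−23.3774)/(104.5568−64.9264)=0.2900; B=V−Δ·S=4.5053
Node (0,0) S=68.0000: V=(p*·28.9560+(1−p*)·30.0212)/1.01=29.1854; Δ=(28.9560−30.0212)/(84.3200−52.3600)=-0.0333; B=V−Δ·S=31.4518
Check: Δ(0,0)·S0 + B(0,0) = 29.1854 = V0.

(0,0): Delta=-0.0333 Bond=31.4518
(1,0): Delta=-0.5766 Bond=60.2126
(1,1): Delta=0.2900 Bond=4.5053
(2,0): Delta=-1.0000 Bond=77.8845
(2,1): Delta=-0.3247 Bond=44.4561
(2,2): Delta=0.6557 Bond=-33.6927
(3,0): Delta=-1.0000 Bond=78.6634
(3,1): Delta=-1.0000 Bond=78.6634
(3,2): Delta=0.0772 Bond=12.5448
(3,3): Delta=1.0000 Bond=-78.6634
V0=29.1854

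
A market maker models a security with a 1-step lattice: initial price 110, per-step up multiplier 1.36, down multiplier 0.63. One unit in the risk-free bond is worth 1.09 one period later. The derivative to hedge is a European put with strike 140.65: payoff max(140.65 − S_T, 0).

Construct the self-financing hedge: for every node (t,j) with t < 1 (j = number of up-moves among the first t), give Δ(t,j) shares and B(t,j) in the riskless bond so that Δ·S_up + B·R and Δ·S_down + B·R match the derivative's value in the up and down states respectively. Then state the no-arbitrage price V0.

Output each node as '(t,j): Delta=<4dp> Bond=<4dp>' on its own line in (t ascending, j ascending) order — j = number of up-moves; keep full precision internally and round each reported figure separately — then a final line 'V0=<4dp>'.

Risk-neutral probability p* = (R−d)/(u−d) = (1.09−0.63)/(1.36−0.63) = 0.6301.
At expiry t=1: V(1,0)=71.3500, V(1,1)=0.0000
  t=0,j=0: stock 110.0000 → up 149.6000 (V=0.0000), down 69.3000 (V=71.3500). Price 24.2108; hedge Δ=-0.8885, bond B=121.9505.
Self-financing check: at every node Δ·S+B equals the discounted successor values.

(0,0): Delta=-0.8885 Bond=121.9505
V0=24.2108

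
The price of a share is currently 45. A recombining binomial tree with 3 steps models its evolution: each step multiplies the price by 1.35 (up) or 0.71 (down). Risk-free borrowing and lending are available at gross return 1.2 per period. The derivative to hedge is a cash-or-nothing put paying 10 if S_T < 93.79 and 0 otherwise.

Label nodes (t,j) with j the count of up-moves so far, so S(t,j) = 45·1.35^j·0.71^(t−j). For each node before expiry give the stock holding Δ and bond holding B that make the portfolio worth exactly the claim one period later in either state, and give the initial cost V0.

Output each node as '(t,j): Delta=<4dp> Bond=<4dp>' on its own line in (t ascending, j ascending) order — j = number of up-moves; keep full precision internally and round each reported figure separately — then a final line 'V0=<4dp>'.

(0,0): Delta=-0.1413 Bond=9.5503
(1,0): Delta=0.0000 Bond=6.9444
(1,1): Delta=-0.1641 Bond=12.8428
(2,0): Delta=0.0000 Bond=8.3333
(2,1): Delta=0.0000 Bond=8.3333
(2,2): Delta=-0.1905 Bond=17.5781
V0=3.1898

Since d<R<u, set p* = (R−d)/(u−d) = 0.7656; price each node as the discounted p*-expectation of its children.
Terminal payoffs: V(3,0)=10.0000, V(3,1)=10.0000, V(3,2)=10.0000, V(3,3)=0.0000
  t=2,j=0: stock 22.6845 → up 30.6241 (V=10.0000), down 16.1060 (V=10.0000). Price 8.3333; hedge Δ=0.0000, bond B=8.3333.
  t=2,j=1: stock 43.1325 → up 58.2289 (V=10.0000), down 30.6241 (V=10.0000). Price 8.3333; hedge Δ=0.0000, bond B=8.3333.
  t=2,j=2: stock 82.0125 → up 110.7169 (V=0.0000), down 58.2289 (V=10.0000). Price 1.9531; hedge Δ=-0.1905, bond B=17.5781.
  t=1,j=0: stock 31.9500 → up 43.1325 (V=8.3333), down 22.6845 (V=8.3333). Price 6.9444; hedge Δ=0.0000, bond B=6.9444.
  t=1,j=1: stock 60.7500 → up 82.0125 (V=1.9531), down 43.1325 (V=8.3333). Price 2.8737; hedge Δ=-0.1641, bond B=12.8428.
  t=0,j=0: stock 45.0000 → up 60.7500 (V=2.8737), down 31.9500 (V=6.9444). Price 3.1898; hedge Δ=-0.1413, bond B=9.5503.
Root portfolio cost Δ·45+B reproduces V0=3.1898.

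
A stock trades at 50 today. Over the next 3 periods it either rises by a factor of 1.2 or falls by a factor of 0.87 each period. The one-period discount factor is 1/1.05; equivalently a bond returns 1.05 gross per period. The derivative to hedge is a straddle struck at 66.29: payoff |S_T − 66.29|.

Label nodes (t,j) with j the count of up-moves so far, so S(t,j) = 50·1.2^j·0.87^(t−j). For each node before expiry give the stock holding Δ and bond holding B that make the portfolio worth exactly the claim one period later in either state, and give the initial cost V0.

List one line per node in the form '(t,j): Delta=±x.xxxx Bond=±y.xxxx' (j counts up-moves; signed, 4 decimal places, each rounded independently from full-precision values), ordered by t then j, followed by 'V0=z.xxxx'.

(0,0): Delta=-0.3422 Bond=30.0119
(1,0): Delta=-1.0000 Bond=60.1270
(1,1): Delta=0.0552 Bond=7.6671
(2,0): Delta=-1.0000 Bond=63.1333
(2,1): Delta=-1.0000 Bond=63.1333
(2,2): Delta=0.6928 Bond=-37.8519
V0=12.9021

Under the risk-neutral measure, an up-move has probability p* = (R−d)/(u−d) = 0.5455 and values discount at R = 1.05.
Payoff layer (t=3): V(3,0)=33.3649, V(3,1)=20.8760, V(3,2)=3.6500, V(3,3)=20.1100
Node (2,0) S=37.8450: V=(p*·20.8760+(1−p*)·33.3649)/1.05=25.2883; Δ=(20.8760−33.3649)/(45.4140−32.9252)=-1.0000; B=V−Δ·S=63.1333
Node (2,1) S=52.2000: V=(p*·3.6500+(1−p*)·20.8760)/1.05=10.9333; Δ=(3.6500−20.8760)/(62.6400−45.4140)=-1.0000; B=V−Δ·S=63.1333
Node (2,2) S=72.0000: V=(p*·20.1100+(1−p*)·3.6500)/1.05=12.0268; Δ=(20.1100−3.6500)/(86.4000−62.6400)=0.6928; B=V−Δ·S=-37.8519
Node (1,0) S=43.5000: V=(p*·10.9333+(1−p*)·25.2883)/1.05=16.6270; Δ=(10.9333−25.2883)/(52.2000−37.8450)=-1.0000; B=V−Δ·S=60.1270
Node (1,1) S=60.0000: V=(p*·12.0268+(1−p*)·10.9333)/1.05=10.9808; Δ=(12.0268−10.9333)/(72.0000−52.2000)=0.0552; B=V−Δ·S=7.6671
Node (0,0) S=50.0000: V=(p*·10.9808+(1−p*)·16.6270)/1.05=12.9021; Δ=(10.9808−16.6270)/(60.0000−43.5000)=-0.3422; B=V−Δ·S=30.0119
Self-financing check: at every node Δ·S+B equals the discounted successor values.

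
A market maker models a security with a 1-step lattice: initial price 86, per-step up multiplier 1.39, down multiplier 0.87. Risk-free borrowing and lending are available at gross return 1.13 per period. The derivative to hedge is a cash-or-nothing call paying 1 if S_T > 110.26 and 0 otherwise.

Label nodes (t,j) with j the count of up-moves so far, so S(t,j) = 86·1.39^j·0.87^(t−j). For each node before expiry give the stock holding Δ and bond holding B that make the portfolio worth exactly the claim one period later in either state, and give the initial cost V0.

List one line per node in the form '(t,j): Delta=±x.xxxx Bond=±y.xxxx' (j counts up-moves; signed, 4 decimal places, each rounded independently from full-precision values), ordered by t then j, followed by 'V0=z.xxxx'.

(0,0): Delta=0.0224 Bond=-1.4806
V0=0.4425

Under the risk-neutral measure, an up-move has probability p* = (R−d)/(u−d) = 0.5000 and values discount at R = 1.13.
Payoff layer (t=1): V(1,0)=0.0000, V(1,1)=1.0000
  t=0,j=0: stock 86.0000 → up 119.5400 (V=1.0000), down 74.8200 (V=0.0000). Price 0.4425; hedge Δ=0.0224, bond B=-1.4806.
Self-financing check: at every node Δ·S+B equals the discounted successor values.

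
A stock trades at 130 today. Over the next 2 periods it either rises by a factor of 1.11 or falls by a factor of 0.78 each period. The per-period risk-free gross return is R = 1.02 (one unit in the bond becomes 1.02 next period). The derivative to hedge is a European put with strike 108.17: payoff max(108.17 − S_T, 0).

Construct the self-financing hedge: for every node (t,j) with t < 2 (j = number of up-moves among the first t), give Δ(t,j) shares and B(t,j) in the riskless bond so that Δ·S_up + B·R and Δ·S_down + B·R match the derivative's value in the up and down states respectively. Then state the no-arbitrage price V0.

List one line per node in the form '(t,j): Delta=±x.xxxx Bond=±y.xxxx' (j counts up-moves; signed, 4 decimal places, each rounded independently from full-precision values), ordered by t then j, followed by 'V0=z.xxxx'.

Under the risk-neutral measure, an up-move has probability p* = (R−d)/(u−d) = 0.7273 and values discount at R = 1.02.
Terminal payoffs: V(2,0)=29.0780, V(2,1)=0.0000, V(2,2)=0.0000
Node (1,0) S=101.4000: V=(p*·0.0000+(1−p*)·29.0780)/1.02=7.7749; Δ=(0.0000−29.0780)/(112.5540−79.0920)=-0.8690; B=V−Δ·S=95.8900
Node (1,1) S=144.3000: V=(p*·0.0000+(1−p*)·0.0000)/1.02=0.0000; Δ=(0.0000−0.0000)/(160.1730−112.5540)=0.0000; B=V−Δ·S=0.0000
Node (0,0) S=130.0000: V=(p*·0.0000+(1−p*)·7.7749)/1.02=2.0788; Δ=(0.0000−7.7749)/(144.3000−101.4000)=-0.1812; B=V−Δ·S=25.6390
Each (Δ,B) replicates both successor values, so the strategy is self-financing and V0 is arbitrage-free.

(0,0): Delta=-0.1812 Bond=25.6390
(1,0): Delta=-0.8690 Bond=95.8900
(1,1): Delta=0.0000 Bond=0.0000
V0=2.0788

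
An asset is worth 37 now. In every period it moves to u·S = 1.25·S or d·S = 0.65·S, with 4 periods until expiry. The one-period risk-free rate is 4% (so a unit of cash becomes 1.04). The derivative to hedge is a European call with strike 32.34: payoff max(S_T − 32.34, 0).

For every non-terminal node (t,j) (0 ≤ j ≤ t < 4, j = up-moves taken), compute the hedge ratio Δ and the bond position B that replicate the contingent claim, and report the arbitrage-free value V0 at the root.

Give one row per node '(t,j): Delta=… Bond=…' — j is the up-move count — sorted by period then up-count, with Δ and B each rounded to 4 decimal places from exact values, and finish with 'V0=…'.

No-arbitrage ⇒ martingale measure with p* = (R−d)/(u−d) = 0.6500.
Payoff layer (t=4): V(4,0)=0.0000, V(4,1)=0.0000, V(4,2)=0.0000, V(4,3)=14.6327, V(4,4)=57.9920
(3,0): S=10.1611. Δ = (V_up−V_dn)/(S_up−S_dn) = (0.0000−0.0000)/(12.7014−6.6047) = 0.0000. V = [p*·0.0000 + (1−p*)·0.0000]/1.04 = 0.0000. B = V − Δ·S = 0.0000.
(3,1): S=19.5406. Δ = (V_up−V_dn)/(S_up−S_dn) = (0.0000−0.0000)/(24.4258−12.7014) = 0.0000. V = [p*·0.0000 + (1−p*)·0.0000]/1.04 = 0.0000. B = V − Δ·S = 0.0000.
(3,2): S=37.5781. Δ = (V_up−V_dn)/(S_up−S_dn) = (14.6327−0.0000)/(46.9727−24.4258) = 0.6490. V = [p*·14.6327 + (1−p*)·0.0000]/1.04 = 9.1454. B = V − Δ·S = -15.2424.
(3,3): S=72.2656. Δ = (V_up−V_dn)/(S_up−S_dn) = (57.9920−14.6327)/(90.3320−46.9727) = 1.0000. V = [p*·57.9920 + (1−p*)·14.6327]/1.04 = 41.1695. B = V − Δ·S = -31.0962.
(2,0): S=15.6325. Δ = (V_up−V_dn)/(S_up−S_dn) = (0.0000−0.0000)/(19.5406−10.1611) = 0.0000. V = [p*·0.0000 + (1−p*)·0.0000]/1.04 = 0.0000. B = V − Δ·S = 0.0000.
(2,1): S=30.0625. Δ = (V_up−V_dn)/(S_up−S_dn) = (9.1454−0.0000)/(37.5781−19.5406) = 0.5070. V = [p*·9.1454 + (1−p*)·0.0000]/1.04 = 5.7159. B = V − Δ·S = -9.5265.
(2,2): S=57.8125. Δ = (V_up−V_dn)/(S_up−S_dn) = (41.1695−9.1454)/(72.2656−37.5781) = 0.9232. V = [p*·41.1695 + (1−p*)·9.1454]/1.04 = 28.8087. B = V − Δ·S = -24.5647.
(1,0): S=24.0500. Δ = (V_up−V_dn)/(S_up−S_dn) = (5.7159−0.0000)/(30.0625−15.6325) = 0.3961. V = [p*·5.7159 + (1−p*)·0.0000]/1.04 = 3.5724. B = V − Δ·S = -5.9540.
(1,1): S=46.2500. Δ = (V_up−V_dn)/(S_up−S_dn) = (28.8087−5.7159)/(57.8125−30.0625) = 0.8322. V = [p*·28.8087 + (1−p*)·5.7159]/1.04 = 19.9291. B = V − Δ·S = -18.5590.
(0,0): S=37.0000. Δ = (V_up−V_dn)/(S_up−S_dn) = (19.9291−3.5724)/(46.2500−24.0500) = 0.7368. V = [p*·19.9291 + (1−p*)·3.5724]/1.04 = 13.6579. B = V − Δ·S = -13.6031.
Each (Δ,B) replicates both successor values, so the strategy is self-financing and V0 is arbitrage-free.

(0,0): Delta=0.7368 Bond=-13.6031
(1,0): Delta=0.3961 Bond=-5.9540
(1,1): Delta=0.8322 Bond=-18.5590
(2,0): Delta=0.0000 Bond=0.0000
(2,1): Delta=0.5070 Bond=-9.5265
(2,2): Delta=0.9232 Bond=-24.5647
(3,0): Delta=0.0000 Bond=0.0000
(3,1): Delta=0.0000 Bond=0.0000
(3,2): Delta=0.6490 Bond=-15.2424
(3,3): Delta=1.0000 Bond=-31.0962
V0=13.6579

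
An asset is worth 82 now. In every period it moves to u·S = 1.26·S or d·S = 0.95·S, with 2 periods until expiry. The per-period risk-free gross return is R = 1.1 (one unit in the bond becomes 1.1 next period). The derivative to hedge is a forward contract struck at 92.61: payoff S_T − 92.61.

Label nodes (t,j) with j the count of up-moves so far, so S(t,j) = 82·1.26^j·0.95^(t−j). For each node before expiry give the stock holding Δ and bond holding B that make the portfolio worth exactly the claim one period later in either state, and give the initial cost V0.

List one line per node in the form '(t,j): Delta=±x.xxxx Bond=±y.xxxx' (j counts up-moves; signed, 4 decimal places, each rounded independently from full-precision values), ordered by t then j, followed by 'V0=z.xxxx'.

The replicating-portfolio and risk-neutral prices coincide; use p* = (1.1−0.95)/(1.26−0.95) = 0.4839 for the latter.
Terminal values V(2,·): V(2,0)=-18.6050, V(2,1)=5.5440, V(2,2)=37.5732
  t=1,j=0: stock 77.9000 → up 98.1540 (V=5.5440), down 74.0050 (V=-18.6050). Price -6.2909; hedge Δ=1.0000, bond B=-84.1909.
  t=1,j=1: stock 103.3200 → up 130.1832 (V=37.5732), down 98.1540 (V=5.5440). Price 19.1291; hedge Δ=1.0000, bond B=-84.1909.
  t=0,j=0: stock 82.0000 → up 103.3200 (V=19.1291), down 77.9000 (V=-6.2909). Price 5.4628; hedge Δ=1.0000, bond B=-76.5372.
Self-financing check: at every node Δ·S+B equals the discounted successor values.

(0,0): Delta=1.0000 Bond=-76.5372
(1,0): Delta=1.0000 Bond=-84.1909
(1,1): Delta=1.0000 Bond=-84.1909
V0=5.4628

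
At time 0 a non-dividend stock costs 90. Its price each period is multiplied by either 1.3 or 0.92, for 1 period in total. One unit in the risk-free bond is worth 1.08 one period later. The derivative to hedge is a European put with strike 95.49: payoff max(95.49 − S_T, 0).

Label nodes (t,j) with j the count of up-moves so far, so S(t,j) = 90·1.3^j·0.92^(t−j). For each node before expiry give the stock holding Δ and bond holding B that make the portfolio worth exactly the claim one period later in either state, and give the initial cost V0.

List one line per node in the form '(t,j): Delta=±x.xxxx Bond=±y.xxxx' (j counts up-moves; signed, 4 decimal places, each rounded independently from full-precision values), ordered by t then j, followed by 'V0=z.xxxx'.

Risk-neutral probability p* = (R−d)/(u−d) = (1.08−0.92)/(1.3−0.92) = 0.4211.
Payoff layer (t=1): V(1,0)=12.6900, V(1,1)=0.0000
Node (0,0) S=90.0000: V=(p*·0.0000+(1−p*)·12.6900)/1.08=6.8026; Δ=(0.0000−12.6900)/(117.0000−82.8000)=-0.3711; B=V−Δ·S=40.1974
Each (Δ,B) replicates both successor values, so the strategy is self-financing and V0 is arbitrage-free.

(0,0): Delta=-0.3711 Bond=40.1974
V0=6.8026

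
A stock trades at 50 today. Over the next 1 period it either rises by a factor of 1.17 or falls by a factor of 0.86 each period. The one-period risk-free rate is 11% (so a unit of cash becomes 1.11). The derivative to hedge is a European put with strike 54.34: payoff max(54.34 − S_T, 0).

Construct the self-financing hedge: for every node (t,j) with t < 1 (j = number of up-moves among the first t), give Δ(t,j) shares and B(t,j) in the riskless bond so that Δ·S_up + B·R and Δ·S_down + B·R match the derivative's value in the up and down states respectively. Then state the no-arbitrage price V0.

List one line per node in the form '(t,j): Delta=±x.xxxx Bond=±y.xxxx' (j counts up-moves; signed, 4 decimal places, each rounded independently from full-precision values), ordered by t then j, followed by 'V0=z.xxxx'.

No-arbitrage ⇒ martingale measure with p* = (R−d)/(u−d) = 0.8065.
At expiry t=1: V(1,0)=11.3400, V(1,1)=0.0000
  t=0,j=0: stock 50.0000 → up 58.5000 (V=0.0000), down 43.0000 (V=11.3400). Price 1.9773; hedge Δ=-0.7316, bond B=38.5580.
Check: Δ(0,0)·S0 + B(0,0) = 1.9773 = V0.

(0,0): Delta=-0.7316 Bond=38.5580
V0=1.9773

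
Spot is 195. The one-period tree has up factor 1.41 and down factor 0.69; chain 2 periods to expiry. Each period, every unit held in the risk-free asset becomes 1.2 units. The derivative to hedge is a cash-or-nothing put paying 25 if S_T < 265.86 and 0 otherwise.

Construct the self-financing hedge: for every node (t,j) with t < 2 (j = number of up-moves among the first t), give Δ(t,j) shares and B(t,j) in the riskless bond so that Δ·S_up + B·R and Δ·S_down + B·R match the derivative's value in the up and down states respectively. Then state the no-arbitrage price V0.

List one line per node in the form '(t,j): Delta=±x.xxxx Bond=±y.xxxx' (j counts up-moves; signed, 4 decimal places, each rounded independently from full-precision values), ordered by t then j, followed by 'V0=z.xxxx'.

The replicating-portfolio and risk-neutral prices coincide; use p* = (1.2−0.69)/(1.41−0.69) = 0.7083 for the latter.
Terminal payoffs: V(2,0)=25.0000, V(2,1)=25.0000, V(2,2)=0.0000
  t=1,j=0: stock 134.5500 → up 189.7155 (V=25.0000), down 92.8395 (V=25.0000). Price 20.8333; hedge Δ=0.0000, bond B=20.8333.
  t=1,j=1: stock 274.9500 → up 387.6795 (V=0.0000), down 189.7155 (V=25.0000). Price 6.0764; hedge Δ=-0.1263, bond B=40.7986.
  t=0,j=0: stock 195.0000 → up 274.9500 (V=6.0764), down 134.5500 (V=20.8333). Price 8.6504; hedge Δ=-0.1051, bond B=29.1462.
Each (Δ,B) replicates both successor values, so the strategy is self-financing and V0 is arbitrage-free.

(0,0): Delta=-0.1051 Bond=29.1462
(1,0): Delta=0.0000 Bond=20.8333
(1,1): Delta=-0.1263 Bond=40.7986
V0=8.6504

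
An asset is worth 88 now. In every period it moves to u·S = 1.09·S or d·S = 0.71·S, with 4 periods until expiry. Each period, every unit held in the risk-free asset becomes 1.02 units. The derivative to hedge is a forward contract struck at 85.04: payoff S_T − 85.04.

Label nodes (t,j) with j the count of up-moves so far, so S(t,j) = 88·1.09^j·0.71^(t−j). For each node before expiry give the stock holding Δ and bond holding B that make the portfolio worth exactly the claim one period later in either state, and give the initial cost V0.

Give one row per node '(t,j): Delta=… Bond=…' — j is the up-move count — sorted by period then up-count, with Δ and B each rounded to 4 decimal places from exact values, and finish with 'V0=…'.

Under the risk-neutral measure, an up-move has probability p* = (R−d)/(u−d) = 0.8158 and values discount at R = 1.02.
At expiry t=4: V(4,0)=-62.6777, V(4,1)=-50.7092, V(4,2)=-32.3349, V(4,3)=-4.1266, V(4,4)=39.1792
(3,0): S=31.4962. Δ = (V_up−V_dn)/(S_up−S_dn) = (-50.7092−-62.6777)/(34.3308−22.3623) = 1.0000. V = [p*·-50.7092 + (1−p*)·-62.6777]/1.02 = -51.8764. B = V − Δ·S = -83.3725.
(3,1): S=48.3533. Δ = (V_up−V_dn)/(S_up−S_dn) = (-32.3349−-50.7092)/(52.7051−34.3308) = 1.0000. V = [p*·-32.3349 + (1−p*)·-50.7092]/1.02 = -35.0193. B = V − Δ·S = -83.3725.
(3,2): S=74.2325. Δ = (V_up−V_dn)/(S_up−S_dn) = (-4.1266−-32.3349)/(80.9134−52.7051) = 1.0000. V = [p*·-4.1266 + (1−p*)·-32.3349]/1.02 = -9.1401. B = V − Δ·S = -83.3725.
(3,3): S=113.9626. Δ = (V_up−V_dn)/(S_up−S_dn) = (39.1792−-4.1266)/(124.2192−80.9134) = 1.0000. V = [p*·39.1792 + (1−p*)·-4.1266]/1.02 = 30.5900. B = V − Δ·S = -83.3725.
(2,0): S=44.3608. Δ = (V_up−V_dn)/(S_up−S_dn) = (-35.0193−-51.8764)/(48.3533−31.4962) = 1.0000. V = [p*·-35.0193 + (1−p*)·-51.8764]/1.02 = -37.3770. B = V − Δ·S = -81.7378.
(2,1): S=68.1032. Δ = (V_up−V_dn)/(S_up−S_dn) = (-9.1401−-35.0193)/(74.2325−48.3533) = 1.0000. V = [p*·-9.1401 + (1−p*)·-35.0193]/1.02 = -13.6346. B = V − Δ·S = -81.7378.
(2,2): S=104.5528. Δ = (V_up−V_dn)/(S_up−S_dn) = (30.5900−-9.1401)/(113.9626−74.2325) = 1.0000. V = [p*·30.5900 + (1−p*)·-9.1401]/1.02 = 22.8150. B = V − Δ·S = -81.7378.
(1,0): S=62.4800. Δ = (V_up−V_dn)/(S_up−S_dn) = (-13.6346−-37.3770)/(68.1032−44.3608) = 1.0000. V = [p*·-13.6346 + (1−p*)·-37.3770]/1.02 = -17.6551. B = V − Δ·S = -80.1351.
(1,1): S=95.9200. Δ = (V_up−V_dn)/(S_up−S_dn) = (22.8150−-13.6346)/(104.5528−68.1032) = 1.0000. V = [p*·22.8150 + (1−p*)·-13.6346]/1.02 = 15.7849. B = V − Δ·S = -80.1351.
(0,0): S=88.0000. Δ = (V_up−V_dn)/(S_up−S_dn) = (15.7849−-17.6551)/(95.9200−62.4800) = 1.0000. V = [p*·15.7849 + (1−p*)·-17.6551]/1.02 = 9.4362. B = V − Δ·S = -78.5638.
Self-financing check: at every node Δ·S+B equals the discounted successor values.

(0,0): Delta=1.0000 Bond=-78.5638
(1,0): Delta=1.0000 Bond=-80.1351
(1,1): Delta=1.0000 Bond=-80.1351
(2,0): Delta=1.0000 Bond=-81.7378
(2,1): Delta=1.0000 Bond=-81.7378
(2,2): Delta=1.0000 Bond=-81.7378
(3,0): Delta=1.0000 Bond=-83.3725
(3,1): Delta=1.0000 Bond=-83.3725
(3,2): Delta=1.0000 Bond=-83.3725
(3,3): Delta=1.0000 Bond=-83.3725
V0=9.4362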